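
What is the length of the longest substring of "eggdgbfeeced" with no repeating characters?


Input: "eggdgbfeeced"
Sliding window (track last position of each char):
  Position 0 ('e'): window [0,0] length 1 -- new best
  Position 1 ('g'): window [0,1] length 2 -- new best
  Position 2 ('g'): repeat (last at 1), move window start to 2
  Position 2 ('g'): window [2,2] length 1
  Position 3 ('d'): window [2,3] length 2
  Position 4 ('g'): repeat (last at 2), move window start to 3
  Position 4 ('g'): window [3,4] length 2
  Position 5 ('b'): window [3,5] length 3 -- new best
  Position 6 ('f'): window [3,6] length 4 -- new best
  Position 7 ('e'): window [3,7] length 5 -- new best
  Position 8 ('e'): repeat (last at 7), move window start to 8
  Position 8 ('e'): window [8,8] length 1
  Position 9 ('c'): window [8,9] length 2
  Position 10 ('e'): repeat (last at 8), move window start to 9
  Position 10 ('e'): window [9,10] length 2
  Position 11 ('d'): window [9,11] length 3
Longest substring with no repeats: "dgbfe" with length 5

5


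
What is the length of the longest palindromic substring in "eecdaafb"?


Input: "eecdaafb"
Checking substrings for palindromes:
  [0:2] "ee" (len 2) => palindrome
  [4:6] "aa" (len 2) => palindrome
Longest palindromic substring: "ee" with length 2

2


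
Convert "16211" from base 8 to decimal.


Input: "16211" in base 8
Positional expansion:
  Digit '1' (value 1) x 8^4 = 4096
  Digit '6' (value 6) x 8^3 = 3072
  Digit '2' (value 2) x 8^2 = 128
  Digit '1' (value 1) x 8^1 = 8
  Digit '1' (value 1) x 8^0 = 1
Sum = 7305

7305


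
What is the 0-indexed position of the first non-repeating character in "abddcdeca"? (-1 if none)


Input: abddcdeca
Character frequencies:
  'a': 2
  'b': 1
  'c': 2
  'd': 3
  'e': 1
Scanning left to right for freq == 1:
  Position 0 ('a'): freq=2, skip
  Position 1 ('b'): unique! => answer = 1

1


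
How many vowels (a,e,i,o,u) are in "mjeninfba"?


Input: mjeninfba
Checking each character:
  'm' at position 0: consonant
  'j' at position 1: consonant
  'e' at position 2: vowel (running total: 1)
  'n' at position 3: consonant
  'i' at position 4: vowel (running total: 2)
  'n' at position 5: consonant
  'f' at position 6: consonant
  'b' at position 7: consonant
  'a' at position 8: vowel (running total: 3)
Total vowels: 3

3


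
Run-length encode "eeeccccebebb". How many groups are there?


Input: eeeccccebebb
Scanning for consecutive runs:
  Group 1: 'e' x 3 (positions 0-2)
  Group 2: 'c' x 4 (positions 3-6)
  Group 3: 'e' x 1 (positions 7-7)
  Group 4: 'b' x 1 (positions 8-8)
  Group 5: 'e' x 1 (positions 9-9)
  Group 6: 'b' x 2 (positions 10-11)
Total groups: 6

6


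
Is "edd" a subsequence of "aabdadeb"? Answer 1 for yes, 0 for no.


Check if "edd" is a subsequence of "aabdadeb"
Greedy scan:
  Position 0 ('a'): no match needed
  Position 1 ('a'): no match needed
  Position 2 ('b'): no match needed
  Position 3 ('d'): no match needed
  Position 4 ('a'): no match needed
  Position 5 ('d'): no match needed
  Position 6 ('e'): matches sub[0] = 'e'
  Position 7 ('b'): no match needed
Only matched 1/3 characters => not a subsequence

0


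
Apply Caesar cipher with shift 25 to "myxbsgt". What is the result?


Caesar cipher: shift "myxbsgt" by 25
  'm' (pos 12) + 25 = pos 11 = 'l'
  'y' (pos 24) + 25 = pos 23 = 'x'
  'x' (pos 23) + 25 = pos 22 = 'w'
  'b' (pos 1) + 25 = pos 0 = 'a'
  's' (pos 18) + 25 = pos 17 = 'r'
  'g' (pos 6) + 25 = pos 5 = 'f'
  't' (pos 19) + 25 = pos 18 = 's'
Result: lxwarfs

lxwarfs


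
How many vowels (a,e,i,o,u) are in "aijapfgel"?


Input: aijapfgel
Checking each character:
  'a' at position 0: vowel (running total: 1)
  'i' at position 1: vowel (running total: 2)
  'j' at position 2: consonant
  'a' at position 3: vowel (running total: 3)
  'p' at position 4: consonant
  'f' at position 5: consonant
  'g' at position 6: consonant
  'e' at position 7: vowel (running total: 4)
  'l' at position 8: consonant
Total vowels: 4

4


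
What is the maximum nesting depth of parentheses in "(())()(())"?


Input: "(())()(())"
Tracking depth:
  Position 0 '(': depth becomes 1
  Position 1 '(': depth becomes 2
  Position 2 ')': depth becomes 1
  Position 3 ')': depth becomes 0
  Position 4 '(': depth becomes 1
  Position 5 ')': depth becomes 0
  Position 6 '(': depth becomes 1
  Position 7 '(': depth becomes 2
  Position 8 ')': depth becomes 1
  Position 9 ')': depth becomes 0
Maximum depth reached: 2

2


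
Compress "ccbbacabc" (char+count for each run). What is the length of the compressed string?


Input: ccbbacabc
Runs:
  'c' x 2 => "c2"
  'b' x 2 => "b2"
  'a' x 1 => "a1"
  'c' x 1 => "c1"
  'a' x 1 => "a1"
  'b' x 1 => "b1"
  'c' x 1 => "c1"
Compressed: "c2b2a1c1a1b1c1"
Compressed length: 14

14


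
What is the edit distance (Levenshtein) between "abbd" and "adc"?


Computing edit distance: "abbd" -> "adc"
DP table:
           a    d    c
      0    1    2    3
  a   1    0    1    2
  b   2    1    1    2
  b   3    2    2    2
  d   4    3    2    3
Edit distance = dp[4][3] = 3

3


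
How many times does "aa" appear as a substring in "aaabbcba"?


Searching for "aa" in "aaabbcba"
Scanning each position:
  Position 0: "aa" => MATCH
  Position 1: "aa" => MATCH
  Position 2: "ab" => no
  Position 3: "bb" => no
  Position 4: "bc" => no
  Position 5: "cb" => no
  Position 6: "ba" => no
Total occurrences: 2

2


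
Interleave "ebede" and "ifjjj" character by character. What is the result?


Interleaving "ebede" and "ifjjj":
  Position 0: 'e' from first, 'i' from second => "ei"
  Position 1: 'b' from first, 'f' from second => "bf"
  Position 2: 'e' from first, 'j' from second => "ej"
  Position 3: 'd' from first, 'j' from second => "dj"
  Position 4: 'e' from first, 'j' from second => "ej"
Result: eibfejdjej

eibfejdjej


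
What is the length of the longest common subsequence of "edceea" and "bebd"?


LCS of "edceea" and "bebd"
DP table:
           b    e    b    d
      0    0    0    0    0
  e   0    0    1    1    1
  d   0    0    1    1    2
  c   0    0    1    1    2
  e   0    0    1    1    2
  e   0    0    1    1    2
  a   0    0    1    1    2
LCS length = dp[6][4] = 2

2


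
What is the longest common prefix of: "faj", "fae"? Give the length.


Words: faj, fae
  Position 0: all 'f' => match
  Position 1: all 'a' => match
  Position 2: ('j', 'e') => mismatch, stop
LCP = "fa" (length 2)

2


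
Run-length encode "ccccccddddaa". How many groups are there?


Input: ccccccddddaa
Scanning for consecutive runs:
  Group 1: 'c' x 6 (positions 0-5)
  Group 2: 'd' x 4 (positions 6-9)
  Group 3: 'a' x 2 (positions 10-11)
Total groups: 3

3


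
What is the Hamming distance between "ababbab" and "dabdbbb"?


Comparing "ababbab" and "dabdbbb" position by position:
  Position 0: 'a' vs 'd' => differ
  Position 1: 'b' vs 'a' => differ
  Position 2: 'a' vs 'b' => differ
  Position 3: 'b' vs 'd' => differ
  Position 4: 'b' vs 'b' => same
  Position 5: 'a' vs 'b' => differ
  Position 6: 'b' vs 'b' => same
Total differences (Hamming distance): 5

5


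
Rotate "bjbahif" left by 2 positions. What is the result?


Input: "bjbahif", rotate left by 2
First 2 characters: "bj"
Remaining characters: "bahif"
Concatenate remaining + first: "bahif" + "bj" = "bahifbj"

bahifbj


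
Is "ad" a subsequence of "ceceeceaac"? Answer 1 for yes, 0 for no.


Check if "ad" is a subsequence of "ceceeceaac"
Greedy scan:
  Position 0 ('c'): no match needed
  Position 1 ('e'): no match needed
  Position 2 ('c'): no match needed
  Position 3 ('e'): no match needed
  Position 4 ('e'): no match needed
  Position 5 ('c'): no match needed
  Position 6 ('e'): no match needed
  Position 7 ('a'): matches sub[0] = 'a'
  Position 8 ('a'): no match needed
  Position 9 ('c'): no match needed
Only matched 1/2 characters => not a subsequence

0


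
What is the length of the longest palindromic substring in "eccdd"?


Input: "eccdd"
Checking substrings for palindromes:
  [1:3] "cc" (len 2) => palindrome
  [3:5] "dd" (len 2) => palindrome
Longest palindromic substring: "cc" with length 2

2


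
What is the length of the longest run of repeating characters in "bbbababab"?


Input: "bbbababab"
Scanning for longest run:
  Position 1 ('b'): continues run of 'b', length=2
  Position 2 ('b'): continues run of 'b', length=3
  Position 3 ('a'): new char, reset run to 1
  Position 4 ('b'): new char, reset run to 1
  Position 5 ('a'): new char, reset run to 1
  Position 6 ('b'): new char, reset run to 1
  Position 7 ('a'): new char, reset run to 1
  Position 8 ('b'): new char, reset run to 1
Longest run: 'b' with length 3

3


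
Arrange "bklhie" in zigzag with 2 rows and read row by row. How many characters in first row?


Zigzag "bklhie" into 2 rows:
Placing characters:
  'b' => row 0
  'k' => row 1
  'l' => row 0
  'h' => row 1
  'i' => row 0
  'e' => row 1
Rows:
  Row 0: "bli"
  Row 1: "khe"
First row length: 3

3


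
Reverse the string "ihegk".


Input: ihegk
Reading characters right to left:
  Position 4: 'k'
  Position 3: 'g'
  Position 2: 'e'
  Position 1: 'h'
  Position 0: 'i'
Reversed: kgehi

kgehi


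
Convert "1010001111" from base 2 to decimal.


Input: "1010001111" in base 2
Positional expansion:
  Digit '1' (value 1) x 2^9 = 512
  Digit '0' (value 0) x 2^8 = 0
  Digit '1' (value 1) x 2^7 = 128
  Digit '0' (value 0) x 2^6 = 0
  Digit '0' (value 0) x 2^5 = 0
  Digit '0' (value 0) x 2^4 = 0
  Digit '1' (value 1) x 2^3 = 8
  Digit '1' (value 1) x 2^2 = 4
  Digit '1' (value 1) x 2^1 = 2
  Digit '1' (value 1) x 2^0 = 1
Sum = 655

655


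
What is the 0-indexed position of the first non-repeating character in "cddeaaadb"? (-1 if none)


Input: cddeaaadb
Character frequencies:
  'a': 3
  'b': 1
  'c': 1
  'd': 3
  'e': 1
Scanning left to right for freq == 1:
  Position 0 ('c'): unique! => answer = 0

0


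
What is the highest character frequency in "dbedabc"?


Input: dbedabc
Character counts:
  'a': 1
  'b': 2
  'c': 1
  'd': 2
  'e': 1
Maximum frequency: 2

2


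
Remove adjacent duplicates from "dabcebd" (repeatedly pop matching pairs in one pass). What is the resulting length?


Input: dabcebd
Stack-based adjacent duplicate removal:
  Read 'd': push. Stack: d
  Read 'a': push. Stack: da
  Read 'b': push. Stack: dab
  Read 'c': push. Stack: dabc
  Read 'e': push. Stack: dabce
  Read 'b': push. Stack: dabceb
  Read 'd': push. Stack: dabcebd
Final stack: "dabcebd" (length 7)

7


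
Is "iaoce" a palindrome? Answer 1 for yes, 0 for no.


Input: iaoce
Reversed: ecoai
  Compare pos 0 ('i') with pos 4 ('e'): MISMATCH
  Compare pos 1 ('a') with pos 3 ('c'): MISMATCH
Result: not a palindrome

0


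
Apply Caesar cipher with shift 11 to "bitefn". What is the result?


Caesar cipher: shift "bitefn" by 11
  'b' (pos 1) + 11 = pos 12 = 'm'
  'i' (pos 8) + 11 = pos 19 = 't'
  't' (pos 19) + 11 = pos 4 = 'e'
  'e' (pos 4) + 11 = pos 15 = 'p'
  'f' (pos 5) + 11 = pos 16 = 'q'
  'n' (pos 13) + 11 = pos 24 = 'y'
Result: mtepqy

mtepqy


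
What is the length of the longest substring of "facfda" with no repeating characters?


Input: "facfda"
Sliding window (track last position of each char):
  Position 0 ('f'): window [0,0] length 1 -- new best
  Position 1 ('a'): window [0,1] length 2 -- new best
  Position 2 ('c'): window [0,2] length 3 -- new best
  Position 3 ('f'): repeat (last at 0), move window start to 1
  Position 3 ('f'): window [1,3] length 3
  Position 4 ('d'): window [1,4] length 4 -- new best
  Position 5 ('a'): repeat (last at 1), move window start to 2
  Position 5 ('a'): window [2,5] length 4
Longest substring with no repeats: "acfd" with length 4

4


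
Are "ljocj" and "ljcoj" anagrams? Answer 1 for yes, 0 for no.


Strings: "ljocj", "ljcoj"
Sorted first:  cjjlo
Sorted second: cjjlo
Sorted forms match => anagrams

1


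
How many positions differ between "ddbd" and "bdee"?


Comparing "ddbd" and "bdee" position by position:
  Position 0: 'd' vs 'b' => DIFFER
  Position 1: 'd' vs 'd' => same
  Position 2: 'b' vs 'e' => DIFFER
  Position 3: 'd' vs 'e' => DIFFER
Positions that differ: 3

3


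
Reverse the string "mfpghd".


Input: mfpghd
Reading characters right to left:
  Position 5: 'd'
  Position 4: 'h'
  Position 3: 'g'
  Position 2: 'p'
  Position 1: 'f'
  Position 0: 'm'
Reversed: dhgpfm

dhgpfm


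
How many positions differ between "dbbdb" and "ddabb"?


Comparing "dbbdb" and "ddabb" position by position:
  Position 0: 'd' vs 'd' => same
  Position 1: 'b' vs 'd' => DIFFER
  Position 2: 'b' vs 'a' => DIFFER
  Position 3: 'd' vs 'b' => DIFFER
  Position 4: 'b' vs 'b' => same
Positions that differ: 3

3


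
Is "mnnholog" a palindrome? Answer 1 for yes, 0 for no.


Input: mnnholog
Reversed: golohnnm
  Compare pos 0 ('m') with pos 7 ('g'): MISMATCH
  Compare pos 1 ('n') with pos 6 ('o'): MISMATCH
  Compare pos 2 ('n') with pos 5 ('l'): MISMATCH
  Compare pos 3 ('h') with pos 4 ('o'): MISMATCH
Result: not a palindrome

0


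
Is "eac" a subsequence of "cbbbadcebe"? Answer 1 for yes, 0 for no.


Check if "eac" is a subsequence of "cbbbadcebe"
Greedy scan:
  Position 0 ('c'): no match needed
  Position 1 ('b'): no match needed
  Position 2 ('b'): no match needed
  Position 3 ('b'): no match needed
  Position 4 ('a'): no match needed
  Position 5 ('d'): no match needed
  Position 6 ('c'): no match needed
  Position 7 ('e'): matches sub[0] = 'e'
  Position 8 ('b'): no match needed
  Position 9 ('e'): no match needed
Only matched 1/3 characters => not a subsequence

0


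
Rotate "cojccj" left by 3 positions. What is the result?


Input: "cojccj", rotate left by 3
First 3 characters: "coj"
Remaining characters: "ccj"
Concatenate remaining + first: "ccj" + "coj" = "ccjcoj"

ccjcoj


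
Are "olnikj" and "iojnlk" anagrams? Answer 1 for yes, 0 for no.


Strings: "olnikj", "iojnlk"
Sorted first:  ijklno
Sorted second: ijklno
Sorted forms match => anagrams

1


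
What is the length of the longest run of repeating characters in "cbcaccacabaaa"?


Input: "cbcaccacabaaa"
Scanning for longest run:
  Position 1 ('b'): new char, reset run to 1
  Position 2 ('c'): new char, reset run to 1
  Position 3 ('a'): new char, reset run to 1
  Position 4 ('c'): new char, reset run to 1
  Position 5 ('c'): continues run of 'c', length=2
  Position 6 ('a'): new char, reset run to 1
  Position 7 ('c'): new char, reset run to 1
  Position 8 ('a'): new char, reset run to 1
  Position 9 ('b'): new char, reset run to 1
  Position 10 ('a'): new char, reset run to 1
  Position 11 ('a'): continues run of 'a', length=2
  Position 12 ('a'): continues run of 'a', length=3
Longest run: 'a' with length 3

3


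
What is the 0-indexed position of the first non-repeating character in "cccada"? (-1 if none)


Input: cccada
Character frequencies:
  'a': 2
  'c': 3
  'd': 1
Scanning left to right for freq == 1:
  Position 0 ('c'): freq=3, skip
  Position 1 ('c'): freq=3, skip
  Position 2 ('c'): freq=3, skip
  Position 3 ('a'): freq=2, skip
  Position 4 ('d'): unique! => answer = 4

4


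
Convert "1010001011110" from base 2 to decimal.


Input: "1010001011110" in base 2
Positional expansion:
  Digit '1' (value 1) x 2^12 = 4096
  Digit '0' (value 0) x 2^11 = 0
  Digit '1' (value 1) x 2^10 = 1024
  Digit '0' (value 0) x 2^9 = 0
  Digit '0' (value 0) x 2^8 = 0
  Digit '0' (value 0) x 2^7 = 0
  Digit '1' (value 1) x 2^6 = 64
  Digit '0' (value 0) x 2^5 = 0
  Digit '1' (value 1) x 2^4 = 16
  Digit '1' (value 1) x 2^3 = 8
  Digit '1' (value 1) x 2^2 = 4
  Digit '1' (value 1) x 2^1 = 2
  Digit '0' (value 0) x 2^0 = 0
Sum = 5214

5214


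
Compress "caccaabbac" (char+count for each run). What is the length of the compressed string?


Input: caccaabbac
Runs:
  'c' x 1 => "c1"
  'a' x 1 => "a1"
  'c' x 2 => "c2"
  'a' x 2 => "a2"
  'b' x 2 => "b2"
  'a' x 1 => "a1"
  'c' x 1 => "c1"
Compressed: "c1a1c2a2b2a1c1"
Compressed length: 14

14


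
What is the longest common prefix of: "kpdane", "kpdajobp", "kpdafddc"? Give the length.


Words: kpdane, kpdajobp, kpdafddc
  Position 0: all 'k' => match
  Position 1: all 'p' => match
  Position 2: all 'd' => match
  Position 3: all 'a' => match
  Position 4: ('n', 'j', 'f') => mismatch, stop
LCP = "kpda" (length 4)

4


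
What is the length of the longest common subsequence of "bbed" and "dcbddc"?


LCS of "bbed" and "dcbddc"
DP table:
           d    c    b    d    d    c
      0    0    0    0    0    0    0
  b   0    0    0    1    1    1    1
  b   0    0    0    1    1    1    1
  e   0    0    0    1    1    1    1
  d   0    1    1    1    2    2    2
LCS length = dp[4][6] = 2

2


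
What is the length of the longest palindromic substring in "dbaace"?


Input: "dbaace"
Checking substrings for palindromes:
  [2:4] "aa" (len 2) => palindrome
Longest palindromic substring: "aa" with length 2

2


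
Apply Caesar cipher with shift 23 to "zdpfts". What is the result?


Caesar cipher: shift "zdpfts" by 23
  'z' (pos 25) + 23 = pos 22 = 'w'
  'd' (pos 3) + 23 = pos 0 = 'a'
  'p' (pos 15) + 23 = pos 12 = 'm'
  'f' (pos 5) + 23 = pos 2 = 'c'
  't' (pos 19) + 23 = pos 16 = 'q'
  's' (pos 18) + 23 = pos 15 = 'p'
Result: wamcqp

wamcqp


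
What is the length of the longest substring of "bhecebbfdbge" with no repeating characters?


Input: "bhecebbfdbge"
Sliding window (track last position of each char):
  Position 0 ('b'): window [0,0] length 1 -- new best
  Position 1 ('h'): window [0,1] length 2 -- new best
  Position 2 ('e'): window [0,2] length 3 -- new best
  Position 3 ('c'): window [0,3] length 4 -- new best
  Position 4 ('e'): repeat (last at 2), move window start to 3
  Position 4 ('e'): window [3,4] length 2
  Position 5 ('b'): window [3,5] length 3
  Position 6 ('b'): repeat (last at 5), move window start to 6
  Position 6 ('b'): window [6,6] length 1
  Position 7 ('f'): window [6,7] length 2
  Position 8 ('d'): window [6,8] length 3
  Position 9 ('b'): repeat (last at 6), move window start to 7
  Position 9 ('b'): window [7,9] length 3
  Position 10 ('g'): window [7,10] length 4
  Position 11 ('e'): window [7,11] length 5 -- new best
Longest substring with no repeats: "fdbge" with length 5

5


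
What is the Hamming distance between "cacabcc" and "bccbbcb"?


Comparing "cacabcc" and "bccbbcb" position by position:
  Position 0: 'c' vs 'b' => differ
  Position 1: 'a' vs 'c' => differ
  Position 2: 'c' vs 'c' => same
  Position 3: 'a' vs 'b' => differ
  Position 4: 'b' vs 'b' => same
  Position 5: 'c' vs 'c' => same
  Position 6: 'c' vs 'b' => differ
Total differences (Hamming distance): 4

4


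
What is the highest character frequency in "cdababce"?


Input: cdababce
Character counts:
  'a': 2
  'b': 2
  'c': 2
  'd': 1
  'e': 1
Maximum frequency: 2

2


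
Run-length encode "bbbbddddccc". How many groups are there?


Input: bbbbddddccc
Scanning for consecutive runs:
  Group 1: 'b' x 4 (positions 0-3)
  Group 2: 'd' x 4 (positions 4-7)
  Group 3: 'c' x 3 (positions 8-10)
Total groups: 3

3


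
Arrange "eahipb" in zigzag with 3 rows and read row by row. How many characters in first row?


Zigzag "eahipb" into 3 rows:
Placing characters:
  'e' => row 0
  'a' => row 1
  'h' => row 2
  'i' => row 1
  'p' => row 0
  'b' => row 1
Rows:
  Row 0: "ep"
  Row 1: "aib"
  Row 2: "h"
First row length: 2

2


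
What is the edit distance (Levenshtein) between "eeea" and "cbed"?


Computing edit distance: "eeea" -> "cbed"
DP table:
           c    b    e    d
      0    1    2    3    4
  e   1    1    2    2    3
  e   2    2    2    2    3
  e   3    3    3    2    3
  a   4    4    4    3    3
Edit distance = dp[4][4] = 3

3


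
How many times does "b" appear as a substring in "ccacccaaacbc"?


Searching for "b" in "ccacccaaacbc"
Scanning each position:
  Position 0: "c" => no
  Position 1: "c" => no
  Position 2: "a" => no
  Position 3: "c" => no
  Position 4: "c" => no
  Position 5: "c" => no
  Position 6: "a" => no
  Position 7: "a" => no
  Position 8: "a" => no
  Position 9: "c" => no
  Position 10: "b" => MATCH
  Position 11: "c" => no
Total occurrences: 1

1


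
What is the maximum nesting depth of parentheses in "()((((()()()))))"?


Input: "()((((()()()))))"
Tracking depth:
  Position 0 '(': depth becomes 1
  Position 1 ')': depth becomes 0
  Position 2 '(': depth becomes 1
  Position 3 '(': depth becomes 2
  Position 4 '(': depth becomes 3
  Position 5 '(': depth becomes 4
  Position 6 '(': depth becomes 5
  Position 7 ')': depth becomes 4
  Position 8 '(': depth becomes 5
  Position 9 ')': depth becomes 4
  Position 10 '(': depth becomes 5
  Position 11 ')': depth becomes 4
  Position 12 ')': depth becomes 3
  Position 13 ')': depth becomes 2
  Position 14 ')': depth becomes 1
  Position 15 ')': depth becomes 0
Maximum depth reached: 5

5


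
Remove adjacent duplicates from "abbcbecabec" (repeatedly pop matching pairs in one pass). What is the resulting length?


Input: abbcbecabec
Stack-based adjacent duplicate removal:
  Read 'a': push. Stack: a
  Read 'b': push. Stack: ab
  Read 'b': matches stack top 'b' => pop. Stack: a
  Read 'c': push. Stack: ac
  Read 'b': push. Stack: acb
  Read 'e': push. Stack: acbe
  Read 'c': push. Stack: acbec
  Read 'a': push. Stack: acbeca
  Read 'b': push. Stack: acbecab
  Read 'e': push. Stack: acbecabe
  Read 'c': push. Stack: acbecabec
Final stack: "acbecabec" (length 9)

9


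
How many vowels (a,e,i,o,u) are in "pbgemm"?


Input: pbgemm
Checking each character:
  'p' at position 0: consonant
  'b' at position 1: consonant
  'g' at position 2: consonant
  'e' at position 3: vowel (running total: 1)
  'm' at position 4: consonant
  'm' at position 5: consonant
Total vowels: 1

1


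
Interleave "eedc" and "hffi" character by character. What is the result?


Interleaving "eedc" and "hffi":
  Position 0: 'e' from first, 'h' from second => "eh"
  Position 1: 'e' from first, 'f' from second => "ef"
  Position 2: 'd' from first, 'f' from second => "df"
  Position 3: 'c' from first, 'i' from second => "ci"
Result: ehefdfci

ehefdfci


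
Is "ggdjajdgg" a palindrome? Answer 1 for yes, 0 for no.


Input: ggdjajdgg
Reversed: ggdjajdgg
  Compare pos 0 ('g') with pos 8 ('g'): match
  Compare pos 1 ('g') with pos 7 ('g'): match
  Compare pos 2 ('d') with pos 6 ('d'): match
  Compare pos 3 ('j') with pos 5 ('j'): match
Result: palindrome

1


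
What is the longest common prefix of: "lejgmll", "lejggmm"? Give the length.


Words: lejgmll, lejggmm
  Position 0: all 'l' => match
  Position 1: all 'e' => match
  Position 2: all 'j' => match
  Position 3: all 'g' => match
  Position 4: ('m', 'g') => mismatch, stop
LCP = "lejg" (length 4)

4


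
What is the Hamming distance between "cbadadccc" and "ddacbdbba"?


Comparing "cbadadccc" and "ddacbdbba" position by position:
  Position 0: 'c' vs 'd' => differ
  Position 1: 'b' vs 'd' => differ
  Position 2: 'a' vs 'a' => same
  Position 3: 'd' vs 'c' => differ
  Position 4: 'a' vs 'b' => differ
  Position 5: 'd' vs 'd' => same
  Position 6: 'c' vs 'b' => differ
  Position 7: 'c' vs 'b' => differ
  Position 8: 'c' vs 'a' => differ
Total differences (Hamming distance): 7

7


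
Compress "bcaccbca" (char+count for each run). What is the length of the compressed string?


Input: bcaccbca
Runs:
  'b' x 1 => "b1"
  'c' x 1 => "c1"
  'a' x 1 => "a1"
  'c' x 2 => "c2"
  'b' x 1 => "b1"
  'c' x 1 => "c1"
  'a' x 1 => "a1"
Compressed: "b1c1a1c2b1c1a1"
Compressed length: 14

14


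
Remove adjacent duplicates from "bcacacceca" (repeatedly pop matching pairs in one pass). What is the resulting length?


Input: bcacacceca
Stack-based adjacent duplicate removal:
  Read 'b': push. Stack: b
  Read 'c': push. Stack: bc
  Read 'a': push. Stack: bca
  Read 'c': push. Stack: bcac
  Read 'a': push. Stack: bcaca
  Read 'c': push. Stack: bcacac
  Read 'c': matches stack top 'c' => pop. Stack: bcaca
  Read 'e': push. Stack: bcacae
  Read 'c': push. Stack: bcacaec
  Read 'a': push. Stack: bcacaeca
Final stack: "bcacaeca" (length 8)

8


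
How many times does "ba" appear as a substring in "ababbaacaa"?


Searching for "ba" in "ababbaacaa"
Scanning each position:
  Position 0: "ab" => no
  Position 1: "ba" => MATCH
  Position 2: "ab" => no
  Position 3: "bb" => no
  Position 4: "ba" => MATCH
  Position 5: "aa" => no
  Position 6: "ac" => no
  Position 7: "ca" => no
  Position 8: "aa" => no
Total occurrences: 2

2


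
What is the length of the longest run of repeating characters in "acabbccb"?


Input: "acabbccb"
Scanning for longest run:
  Position 1 ('c'): new char, reset run to 1
  Position 2 ('a'): new char, reset run to 1
  Position 3 ('b'): new char, reset run to 1
  Position 4 ('b'): continues run of 'b', length=2
  Position 5 ('c'): new char, reset run to 1
  Position 6 ('c'): continues run of 'c', length=2
  Position 7 ('b'): new char, reset run to 1
Longest run: 'b' with length 2

2


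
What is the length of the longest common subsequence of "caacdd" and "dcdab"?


LCS of "caacdd" and "dcdab"
DP table:
           d    c    d    a    b
      0    0    0    0    0    0
  c   0    0    1    1    1    1
  a   0    0    1    1    2    2
  a   0    0    1    1    2    2
  c   0    0    1    1    2    2
  d   0    1    1    2    2    2
  d   0    1    1    2    2    2
LCS length = dp[6][5] = 2

2


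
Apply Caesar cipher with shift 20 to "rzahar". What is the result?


Caesar cipher: shift "rzahar" by 20
  'r' (pos 17) + 20 = pos 11 = 'l'
  'z' (pos 25) + 20 = pos 19 = 't'
  'a' (pos 0) + 20 = pos 20 = 'u'
  'h' (pos 7) + 20 = pos 1 = 'b'
  'a' (pos 0) + 20 = pos 20 = 'u'
  'r' (pos 17) + 20 = pos 11 = 'l'
Result: ltubul

ltubul


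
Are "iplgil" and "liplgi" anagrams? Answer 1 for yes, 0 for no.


Strings: "iplgil", "liplgi"
Sorted first:  giillp
Sorted second: giillp
Sorted forms match => anagrams

1


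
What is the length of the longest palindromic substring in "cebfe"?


Input: "cebfe"
Checking substrings for palindromes:
  No multi-char palindromic substrings found
Longest palindromic substring: "c" with length 1

1


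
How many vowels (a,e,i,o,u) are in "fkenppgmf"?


Input: fkenppgmf
Checking each character:
  'f' at position 0: consonant
  'k' at position 1: consonant
  'e' at position 2: vowel (running total: 1)
  'n' at position 3: consonant
  'p' at position 4: consonant
  'p' at position 5: consonant
  'g' at position 6: consonant
  'm' at position 7: consonant
  'f' at position 8: consonant
Total vowels: 1

1


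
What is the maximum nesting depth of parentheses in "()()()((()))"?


Input: "()()()((()))"
Tracking depth:
  Position 0 '(': depth becomes 1
  Position 1 ')': depth becomes 0
  Position 2 '(': depth becomes 1
  Position 3 ')': depth becomes 0
  Position 4 '(': depth becomes 1
  Position 5 ')': depth becomes 0
  Position 6 '(': depth becomes 1
  Position 7 '(': depth becomes 2
  Position 8 '(': depth becomes 3
  Position 9 ')': depth becomes 2
  Position 10 ')': depth becomes 1
  Position 11 ')': depth becomes 0
Maximum depth reached: 3

3


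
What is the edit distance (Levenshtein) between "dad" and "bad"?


Computing edit distance: "dad" -> "bad"
DP table:
           b    a    d
      0    1    2    3
  d   1    1    2    2
  a   2    2    1    2
  d   3    3    2    1
Edit distance = dp[3][3] = 1

1


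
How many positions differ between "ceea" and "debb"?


Comparing "ceea" and "debb" position by position:
  Position 0: 'c' vs 'd' => DIFFER
  Position 1: 'e' vs 'e' => same
  Position 2: 'e' vs 'b' => DIFFER
  Position 3: 'a' vs 'b' => DIFFER
Positions that differ: 3

3


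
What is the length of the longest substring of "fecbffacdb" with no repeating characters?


Input: "fecbffacdb"
Sliding window (track last position of each char):
  Position 0 ('f'): window [0,0] length 1 -- new best
  Position 1 ('e'): window [0,1] length 2 -- new best
  Position 2 ('c'): window [0,2] length 3 -- new best
  Position 3 ('b'): window [0,3] length 4 -- new best
  Position 4 ('f'): repeat (last at 0), move window start to 1
  Position 4 ('f'): window [1,4] length 4
  Position 5 ('f'): repeat (last at 4), move window start to 5
  Position 5 ('f'): window [5,5] length 1
  Position 6 ('a'): window [5,6] length 2
  Position 7 ('c'): window [5,7] length 3
  Position 8 ('d'): window [5,8] length 4
  Position 9 ('b'): window [5,9] length 5 -- new best
Longest substring with no repeats: "facdb" with length 5

5


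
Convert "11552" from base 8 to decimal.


Input: "11552" in base 8
Positional expansion:
  Digit '1' (value 1) x 8^4 = 4096
  Digit '1' (value 1) x 8^3 = 512
  Digit '5' (value 5) x 8^2 = 320
  Digit '5' (value 5) x 8^1 = 40
  Digit '2' (value 2) x 8^0 = 2
Sum = 4970

4970


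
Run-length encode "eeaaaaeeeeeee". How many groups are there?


Input: eeaaaaeeeeeee
Scanning for consecutive runs:
  Group 1: 'e' x 2 (positions 0-1)
  Group 2: 'a' x 4 (positions 2-5)
  Group 3: 'e' x 7 (positions 6-12)
Total groups: 3

3


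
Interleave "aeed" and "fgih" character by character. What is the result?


Interleaving "aeed" and "fgih":
  Position 0: 'a' from first, 'f' from second => "af"
  Position 1: 'e' from first, 'g' from second => "eg"
  Position 2: 'e' from first, 'i' from second => "ei"
  Position 3: 'd' from first, 'h' from second => "dh"
Result: afegeidh

afegeidh


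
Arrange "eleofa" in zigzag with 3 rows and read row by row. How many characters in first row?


Zigzag "eleofa" into 3 rows:
Placing characters:
  'e' => row 0
  'l' => row 1
  'e' => row 2
  'o' => row 1
  'f' => row 0
  'a' => row 1
Rows:
  Row 0: "ef"
  Row 1: "loa"
  Row 2: "e"
First row length: 2

2


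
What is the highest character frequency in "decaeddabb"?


Input: decaeddabb
Character counts:
  'a': 2
  'b': 2
  'c': 1
  'd': 3
  'e': 2
Maximum frequency: 3

3


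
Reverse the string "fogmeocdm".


Input: fogmeocdm
Reading characters right to left:
  Position 8: 'm'
  Position 7: 'd'
  Position 6: 'c'
  Position 5: 'o'
  Position 4: 'e'
  Position 3: 'm'
  Position 2: 'g'
  Position 1: 'o'
  Position 0: 'f'
Reversed: mdcoemgof

mdcoemgof


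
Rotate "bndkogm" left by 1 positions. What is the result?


Input: "bndkogm", rotate left by 1
First 1 characters: "b"
Remaining characters: "ndkogm"
Concatenate remaining + first: "ndkogm" + "b" = "ndkogmb"

ndkogmb


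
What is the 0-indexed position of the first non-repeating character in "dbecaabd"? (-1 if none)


Input: dbecaabd
Character frequencies:
  'a': 2
  'b': 2
  'c': 1
  'd': 2
  'e': 1
Scanning left to right for freq == 1:
  Position 0 ('d'): freq=2, skip
  Position 1 ('b'): freq=2, skip
  Position 2 ('e'): unique! => answer = 2

2


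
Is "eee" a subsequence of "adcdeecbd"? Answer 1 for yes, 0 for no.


Check if "eee" is a subsequence of "adcdeecbd"
Greedy scan:
  Position 0 ('a'): no match needed
  Position 1 ('d'): no match needed
  Position 2 ('c'): no match needed
  Position 3 ('d'): no match needed
  Position 4 ('e'): matches sub[0] = 'e'
  Position 5 ('e'): matches sub[1] = 'e'
  Position 6 ('c'): no match needed
  Position 7 ('b'): no match needed
  Position 8 ('d'): no match needed
Only matched 2/3 characters => not a subsequence

0


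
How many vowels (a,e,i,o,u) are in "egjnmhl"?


Input: egjnmhl
Checking each character:
  'e' at position 0: vowel (running total: 1)
  'g' at position 1: consonant
  'j' at position 2: consonant
  'n' at position 3: consonant
  'm' at position 4: consonant
  'h' at position 5: consonant
  'l' at position 6: consonant
Total vowels: 1

1


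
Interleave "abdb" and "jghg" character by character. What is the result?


Interleaving "abdb" and "jghg":
  Position 0: 'a' from first, 'j' from second => "aj"
  Position 1: 'b' from first, 'g' from second => "bg"
  Position 2: 'd' from first, 'h' from second => "dh"
  Position 3: 'b' from first, 'g' from second => "bg"
Result: ajbgdhbg

ajbgdhbg


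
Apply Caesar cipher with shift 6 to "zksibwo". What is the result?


Caesar cipher: shift "zksibwo" by 6
  'z' (pos 25) + 6 = pos 5 = 'f'
  'k' (pos 10) + 6 = pos 16 = 'q'
  's' (pos 18) + 6 = pos 24 = 'y'
  'i' (pos 8) + 6 = pos 14 = 'o'
  'b' (pos 1) + 6 = pos 7 = 'h'
  'w' (pos 22) + 6 = pos 2 = 'c'
  'o' (pos 14) + 6 = pos 20 = 'u'
Result: fqyohcu

fqyohcu


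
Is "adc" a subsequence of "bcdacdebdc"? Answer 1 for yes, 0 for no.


Check if "adc" is a subsequence of "bcdacdebdc"
Greedy scan:
  Position 0 ('b'): no match needed
  Position 1 ('c'): no match needed
  Position 2 ('d'): no match needed
  Position 3 ('a'): matches sub[0] = 'a'
  Position 4 ('c'): no match needed
  Position 5 ('d'): matches sub[1] = 'd'
  Position 6 ('e'): no match needed
  Position 7 ('b'): no match needed
  Position 8 ('d'): no match needed
  Position 9 ('c'): matches sub[2] = 'c'
All 3 characters matched => is a subsequence

1


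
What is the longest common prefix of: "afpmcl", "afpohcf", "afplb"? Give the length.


Words: afpmcl, afpohcf, afplb
  Position 0: all 'a' => match
  Position 1: all 'f' => match
  Position 2: all 'p' => match
  Position 3: ('m', 'o', 'l') => mismatch, stop
LCP = "afp" (length 3)

3


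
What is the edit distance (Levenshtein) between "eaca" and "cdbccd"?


Computing edit distance: "eaca" -> "cdbccd"
DP table:
           c    d    b    c    c    d
      0    1    2    3    4    5    6
  e   1    1    2    3    4    5    6
  a   2    2    2    3    4    5    6
  c   3    2    3    3    3    4    5
  a   4    3    3    4    4    4    5
Edit distance = dp[4][6] = 5

5


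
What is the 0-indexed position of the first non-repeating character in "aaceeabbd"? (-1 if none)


Input: aaceeabbd
Character frequencies:
  'a': 3
  'b': 2
  'c': 1
  'd': 1
  'e': 2
Scanning left to right for freq == 1:
  Position 0 ('a'): freq=3, skip
  Position 1 ('a'): freq=3, skip
  Position 2 ('c'): unique! => answer = 2

2


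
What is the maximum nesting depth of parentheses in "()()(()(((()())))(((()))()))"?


Input: "()()(()(((()())))(((()))()))"
Tracking depth:
  Position 0 '(': depth becomes 1
  Position 1 ')': depth becomes 0
  Position 2 '(': depth becomes 1
  Position 3 ')': depth becomes 0
  Position 4 '(': depth becomes 1
  Position 5 '(': depth becomes 2
  Position 6 ')': depth becomes 1
  Position 7 '(': depth becomes 2
  Position 8 '(': depth becomes 3
  Position 9 '(': depth becomes 4
  Position 10 '(': depth becomes 5
  Position 11 ')': depth becomes 4
  Position 12 '(': depth becomes 5
  Position 13 ')': depth becomes 4
  Position 14 ')': depth becomes 3
  Position 15 ')': depth becomes 2
  Position 16 ')': depth becomes 1
  Position 17 '(': depth becomes 2
  Position 18 '(': depth becomes 3
  Position 19 '(': depth becomes 4
  Position 20 '(': depth becomes 5
  Position 21 ')': depth becomes 4
  Position 22 ')': depth becomes 3
  Position 23 ')': depth becomes 2
  Position 24 '(': depth becomes 3
  Position 25 ')': depth becomes 2
  Position 26 ')': depth becomes 1
  Position 27 ')': depth becomes 0
Maximum depth reached: 5

5


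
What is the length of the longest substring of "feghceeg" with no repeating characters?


Input: "feghceeg"
Sliding window (track last position of each char):
  Position 0 ('f'): window [0,0] length 1 -- new best
  Position 1 ('e'): window [0,1] length 2 -- new best
  Position 2 ('g'): window [0,2] length 3 -- new best
  Position 3 ('h'): window [0,3] length 4 -- new best
  Position 4 ('c'): window [0,4] length 5 -- new best
  Position 5 ('e'): repeat (last at 1), move window start to 2
  Position 5 ('e'): window [2,5] length 4
  Position 6 ('e'): repeat (last at 5), move window start to 6
  Position 6 ('e'): window [6,6] length 1
  Position 7 ('g'): window [6,7] length 2
Longest substring with no repeats: "feghc" with length 5

5


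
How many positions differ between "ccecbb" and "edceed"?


Comparing "ccecbb" and "edceed" position by position:
  Position 0: 'c' vs 'e' => DIFFER
  Position 1: 'c' vs 'd' => DIFFER
  Position 2: 'e' vs 'c' => DIFFER
  Position 3: 'c' vs 'e' => DIFFER
  Position 4: 'b' vs 'e' => DIFFER
  Position 5: 'b' vs 'd' => DIFFER
Positions that differ: 6

6


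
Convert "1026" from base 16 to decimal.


Input: "1026" in base 16
Positional expansion:
  Digit '1' (value 1) x 16^3 = 4096
  Digit '0' (value 0) x 16^2 = 0
  Digit '2' (value 2) x 16^1 = 32
  Digit '6' (value 6) x 16^0 = 6
Sum = 4134

4134


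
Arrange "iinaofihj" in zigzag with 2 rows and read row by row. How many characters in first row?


Zigzag "iinaofihj" into 2 rows:
Placing characters:
  'i' => row 0
  'i' => row 1
  'n' => row 0
  'a' => row 1
  'o' => row 0
  'f' => row 1
  'i' => row 0
  'h' => row 1
  'j' => row 0
Rows:
  Row 0: "inoij"
  Row 1: "iafh"
First row length: 5

5


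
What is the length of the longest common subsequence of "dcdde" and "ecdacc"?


LCS of "dcdde" and "ecdacc"
DP table:
           e    c    d    a    c    c
      0    0    0    0    0    0    0
  d   0    0    0    1    1    1    1
  c   0    0    1    1    1    2    2
  d   0    0    1    2    2    2    2
  d   0    0    1    2    2    2    2
  e   0    1    1    2    2    2    2
LCS length = dp[5][6] = 2

2


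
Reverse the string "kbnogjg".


Input: kbnogjg
Reading characters right to left:
  Position 6: 'g'
  Position 5: 'j'
  Position 4: 'g'
  Position 3: 'o'
  Position 2: 'n'
  Position 1: 'b'
  Position 0: 'k'
Reversed: gjgonbk

gjgonbk


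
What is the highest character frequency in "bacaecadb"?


Input: bacaecadb
Character counts:
  'a': 3
  'b': 2
  'c': 2
  'd': 1
  'e': 1
Maximum frequency: 3

3


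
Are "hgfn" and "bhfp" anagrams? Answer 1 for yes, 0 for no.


Strings: "hgfn", "bhfp"
Sorted first:  fghn
Sorted second: bfhp
Differ at position 0: 'f' vs 'b' => not anagrams

0


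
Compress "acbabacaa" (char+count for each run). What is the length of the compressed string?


Input: acbabacaa
Runs:
  'a' x 1 => "a1"
  'c' x 1 => "c1"
  'b' x 1 => "b1"
  'a' x 1 => "a1"
  'b' x 1 => "b1"
  'a' x 1 => "a1"
  'c' x 1 => "c1"
  'a' x 2 => "a2"
Compressed: "a1c1b1a1b1a1c1a2"
Compressed length: 16

16


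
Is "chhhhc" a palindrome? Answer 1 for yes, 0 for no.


Input: chhhhc
Reversed: chhhhc
  Compare pos 0 ('c') with pos 5 ('c'): match
  Compare pos 1 ('h') with pos 4 ('h'): match
  Compare pos 2 ('h') with pos 3 ('h'): match
Result: palindrome

1


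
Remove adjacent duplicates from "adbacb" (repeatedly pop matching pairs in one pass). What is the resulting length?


Input: adbacb
Stack-based adjacent duplicate removal:
  Read 'a': push. Stack: a
  Read 'd': push. Stack: ad
  Read 'b': push. Stack: adb
  Read 'a': push. Stack: adba
  Read 'c': push. Stack: adbac
  Read 'b': push. Stack: adbacb
Final stack: "adbacb" (length 6)

6


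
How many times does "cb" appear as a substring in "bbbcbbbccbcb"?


Searching for "cb" in "bbbcbbbccbcb"
Scanning each position:
  Position 0: "bb" => no
  Position 1: "bb" => no
  Position 2: "bc" => no
  Position 3: "cb" => MATCH
  Position 4: "bb" => no
  Position 5: "bb" => no
  Position 6: "bc" => no
  Position 7: "cc" => no
  Position 8: "cb" => MATCH
  Position 9: "bc" => no
  Position 10: "cb" => MATCH
Total occurrences: 3

3


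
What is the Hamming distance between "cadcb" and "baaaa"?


Comparing "cadcb" and "baaaa" position by position:
  Position 0: 'c' vs 'b' => differ
  Position 1: 'a' vs 'a' => same
  Position 2: 'd' vs 'a' => differ
  Position 3: 'c' vs 'a' => differ
  Position 4: 'b' vs 'a' => differ
Total differences (Hamming distance): 4

4


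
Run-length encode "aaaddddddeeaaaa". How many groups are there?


Input: aaaddddddeeaaaa
Scanning for consecutive runs:
  Group 1: 'a' x 3 (positions 0-2)
  Group 2: 'd' x 6 (positions 3-8)
  Group 3: 'e' x 2 (positions 9-10)
  Group 4: 'a' x 4 (positions 11-14)
Total groups: 4

4


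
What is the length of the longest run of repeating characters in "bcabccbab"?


Input: "bcabccbab"
Scanning for longest run:
  Position 1 ('c'): new char, reset run to 1
  Position 2 ('a'): new char, reset run to 1
  Position 3 ('b'): new char, reset run to 1
  Position 4 ('c'): new char, reset run to 1
  Position 5 ('c'): continues run of 'c', length=2
  Position 6 ('b'): new char, reset run to 1
  Position 7 ('a'): new char, reset run to 1
  Position 8 ('b'): new char, reset run to 1
Longest run: 'c' with length 2

2
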